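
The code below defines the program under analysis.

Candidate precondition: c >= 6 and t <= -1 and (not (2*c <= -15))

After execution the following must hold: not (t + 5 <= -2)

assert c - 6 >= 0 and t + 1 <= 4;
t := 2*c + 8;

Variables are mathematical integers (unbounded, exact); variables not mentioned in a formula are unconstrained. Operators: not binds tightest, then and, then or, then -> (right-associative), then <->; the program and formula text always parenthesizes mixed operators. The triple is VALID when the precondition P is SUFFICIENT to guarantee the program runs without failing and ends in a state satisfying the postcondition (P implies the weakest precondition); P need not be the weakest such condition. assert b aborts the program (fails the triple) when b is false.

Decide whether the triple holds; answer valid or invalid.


Working backward. After the program, the postcondition not (t + 5 <= -2) must hold; in canonical form it is not (t <= -7).
Before t := 2*c + 8: not (2*c <= -15)
Before assert c - 6 >= 0 and t + 1 <= 4: c >= 6 and t <= 3 and (not (2*c <= -15))
The weakest precondition is c >= 6 and t <= 3 and (not (2*c <= -15)).
Check whether c >= 6 and t <= -1 and (not (2*c <= -15)) implies it.
Every state satisfying the precondition satisfies the weakest precondition: the implication holds.
Answer: valid


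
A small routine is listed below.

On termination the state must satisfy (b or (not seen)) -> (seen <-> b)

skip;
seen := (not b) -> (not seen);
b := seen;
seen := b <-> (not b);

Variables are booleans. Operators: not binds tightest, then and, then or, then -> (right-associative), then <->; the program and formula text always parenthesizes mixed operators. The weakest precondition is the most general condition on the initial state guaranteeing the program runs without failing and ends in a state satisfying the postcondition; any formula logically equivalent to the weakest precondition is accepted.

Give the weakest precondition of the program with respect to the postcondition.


Working backward. After the program, (b or (not seen)) -> (seen <-> b) must hold.
Before seen := b <-> (not b): (b or (not (b <-> (not b)))) -> ((b <-> (not b)) <-> b)
Before b := seen: (seen or (not (seen <-> (not seen)))) -> ((seen <-> (not seen)) <-> seen)
Before seen := (not b) -> (not seen): (((not b) -> (not seen)) or (not (((not b) -> (not seen)) <-> (not ((not b) -> (not seen)))))) -> ((((not b) -> (not seen)) <-> (not ((not b) -> (not seen)))) <-> ((not b) -> (not seen)))
Before skip: (((not b) -> (not seen)) or (not (((not b) -> (not seen)) <-> (not ((not b) -> (not seen)))))) -> ((((not b) -> (not seen)) <-> (not ((not b) -> (not seen)))) <-> ((not b) -> (not seen)))
Answer: WP = (((not b) -> (not seen)) or (not (((not b) -> (not seen)) <-> (not ((not b) -> (not seen)))))) -> ((((not b) -> (not seen)) <-> (not ((not b) -> (not seen)))) <-> ((not b) -> (not seen)))


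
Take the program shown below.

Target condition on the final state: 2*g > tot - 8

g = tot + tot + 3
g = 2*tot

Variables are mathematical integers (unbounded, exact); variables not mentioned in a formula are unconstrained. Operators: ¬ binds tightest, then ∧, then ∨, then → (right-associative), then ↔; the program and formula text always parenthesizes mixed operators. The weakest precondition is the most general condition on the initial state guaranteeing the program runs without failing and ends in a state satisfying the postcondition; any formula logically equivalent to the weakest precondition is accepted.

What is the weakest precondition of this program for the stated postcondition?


Working backward. After the program, 2*g > tot - 8 must hold.
Before g := 2*tot: 3*tot > -8
Before g := tot + tot + 3: 3*tot > -8
Answer: WP = 3*tot > -8


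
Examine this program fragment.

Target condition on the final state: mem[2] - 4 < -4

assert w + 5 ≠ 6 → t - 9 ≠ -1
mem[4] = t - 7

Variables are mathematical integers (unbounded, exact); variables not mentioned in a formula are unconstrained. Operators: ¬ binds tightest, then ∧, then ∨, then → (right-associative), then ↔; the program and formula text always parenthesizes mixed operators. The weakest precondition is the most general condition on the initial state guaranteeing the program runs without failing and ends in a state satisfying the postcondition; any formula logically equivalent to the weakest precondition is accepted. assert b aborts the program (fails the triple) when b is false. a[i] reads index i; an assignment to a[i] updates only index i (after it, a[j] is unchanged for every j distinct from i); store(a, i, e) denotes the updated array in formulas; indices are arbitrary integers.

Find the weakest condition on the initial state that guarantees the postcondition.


Working backward. After the program, the postcondition mem[2] - 4 < -4 must hold; in canonical form it is mem[2] < 0.
Before mem[4] := t - 7: mem[2] < 0
Before assert w + 5 ≠ 6 → t - 9 ≠ -1: (w ≠ 1 → t ≠ 8) ∧ mem[2] < 0
Answer: WP = (w ≠ 1 → t ≠ 8) ∧ mem[2] < 0


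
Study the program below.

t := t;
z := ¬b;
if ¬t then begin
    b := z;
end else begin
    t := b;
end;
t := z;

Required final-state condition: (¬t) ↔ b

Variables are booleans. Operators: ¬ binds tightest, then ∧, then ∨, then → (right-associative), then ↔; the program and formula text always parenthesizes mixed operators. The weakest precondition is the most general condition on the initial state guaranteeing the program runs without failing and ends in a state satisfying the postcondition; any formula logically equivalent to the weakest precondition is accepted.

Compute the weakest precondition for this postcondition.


Working backward. After the program, (¬t) ↔ b must hold.
Before t := z: (¬z) ↔ b
Then branch requires (¬z) ↔ z; else branch requires (¬z) ↔ b.
Before the if: ((¬t) → ((¬z) ↔ z)) ∧ (t → ((¬z) ↔ b))
Before z := ¬b: (¬t) → (b ↔ (¬b))
Before t := t: (¬t) → (b ↔ (¬b))
Answer: WP = (¬t) → (b ↔ (¬b))


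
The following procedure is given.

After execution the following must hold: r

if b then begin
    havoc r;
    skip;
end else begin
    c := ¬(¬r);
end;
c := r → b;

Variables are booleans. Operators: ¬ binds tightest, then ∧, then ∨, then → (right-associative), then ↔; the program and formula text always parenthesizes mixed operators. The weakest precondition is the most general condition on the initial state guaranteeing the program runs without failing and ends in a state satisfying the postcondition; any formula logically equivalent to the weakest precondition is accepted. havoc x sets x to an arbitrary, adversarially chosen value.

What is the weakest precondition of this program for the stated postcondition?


Working backward. After the program, r must hold.
Before c := r → b: r
Then branch requires false; else branch requires r.
Before the if: (¬b) ∧ ((¬b) → r)
Answer: WP = (¬b) ∧ ((¬b) → r)


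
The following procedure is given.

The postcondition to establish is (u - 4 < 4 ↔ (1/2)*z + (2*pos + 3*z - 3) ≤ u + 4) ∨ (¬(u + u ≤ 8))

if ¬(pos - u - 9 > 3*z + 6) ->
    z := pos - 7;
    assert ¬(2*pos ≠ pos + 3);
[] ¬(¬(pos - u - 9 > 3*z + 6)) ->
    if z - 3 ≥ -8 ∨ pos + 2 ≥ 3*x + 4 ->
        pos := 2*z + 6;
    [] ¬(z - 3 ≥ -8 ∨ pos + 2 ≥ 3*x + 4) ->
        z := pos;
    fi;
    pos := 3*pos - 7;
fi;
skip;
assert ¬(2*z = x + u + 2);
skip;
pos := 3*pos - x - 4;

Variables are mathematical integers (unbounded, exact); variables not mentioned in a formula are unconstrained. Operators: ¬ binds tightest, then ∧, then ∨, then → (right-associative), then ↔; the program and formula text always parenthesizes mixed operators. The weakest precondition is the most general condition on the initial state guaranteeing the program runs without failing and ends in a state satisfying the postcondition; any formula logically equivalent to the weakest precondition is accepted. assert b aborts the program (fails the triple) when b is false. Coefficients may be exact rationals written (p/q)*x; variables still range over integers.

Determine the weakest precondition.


Working backward. After the program, the postcondition (u - 4 < 4 ↔ (1/2)*z + (2*pos + 3*z - 3) ≤ u + 4) ∨ (¬(u + u ≤ 8)) must hold; in canonical form it is (u < 8 ↔ 2*pos + (7/2)*z ≤ u + 7) ∨ (¬(2*u ≤ 8)).
Before pos := 3*pos - x - 4: (u < 8 ↔ 6*pos + (7/2)*z ≤ u + 2*x + 15) ∨ (¬(2*u ≤ 8))
Before skip: (u < 8 ↔ 6*pos + (7/2)*z ≤ u + 2*x + 15) ∨ (¬(2*u ≤ 8))
Before assert ¬(2*z = x + u + 2): (¬(2*z = u + x + 2)) ∧ ((u < 8 ↔ 6*pos + (7/2)*z ≤ u + 2*x + 15) ∨ (¬(2*u ≤ 8)))
Before skip: (¬(2*z = u + x + 2)) ∧ ((u < 8 ↔ 6*pos + (7/2)*z ≤ u + 2*x + 15) ∨ (¬(2*u ≤ 8)))
Then branch requires (¬(pos ≠ 3)) ∧ (¬(2*pos = u + x + 16)) ∧ ((u < 8 ↔ (19/2)*pos ≤ u + 2*x + 79/2) ∨ (¬(2*u ≤ 8))); else branch requires ((z ≥ -5 ∨ pos ≥ 3*x + 2) → ((¬(2*z = u + x + 2)) ∧ ((u < 8 ↔ (79/2)*z ≤ u + 2*x - 51) ∨ (¬(2*u ≤ 8))))) ∧ ((¬(z ≥ -5 ∨ pos ≥ 3*x + 2)) → ((¬(2*pos = u + x + 2)) ∧ ((u < 8 ↔ (43/2)*pos ≤ u + 2*x + 57) ∨ (¬(2*u ≤ 8))))).
Before the if: ((¬(pos > u + 3*z + 15)) → ((¬(pos ≠ 3)) ∧ (¬(2*pos = u + x + 16)) ∧ ((u < 8 ↔ (19/2)*pos ≤ u + 2*x + 79/2) ∨ (¬(2*u ≤ 8))))) ∧ (pos > u + 3*z + 15 → (((z ≥ -5 ∨ pos ≥ 3*x + 2) → ((¬(2*z = u + x + 2)) ∧ ((u < 8 ↔ (79/2)*z ≤ u + 2*x - 51) ∨ (¬(2*u ≤ 8))))) ∧ ((¬(z ≥ -5 ∨ pos ≥ 3*x + 2)) → ((¬(2*pos = u + x + 2)) ∧ ((u < 8 ↔ (43/2)*pos ≤ u + 2*x + 57) ∨ (¬(2*u ≤ 8)))))))
Answer: WP = ((¬(pos > u + 3*z + 15)) → ((¬(pos ≠ 3)) ∧ (¬(2*pos = u + x + 16)) ∧ ((u < 8 ↔ (19/2)*pos ≤ u + 2*x + 79/2) ∨ (¬(2*u ≤ 8))))) ∧ (pos > u + 3*z + 15 → (((z ≥ -5 ∨ pos ≥ 3*x + 2) → ((¬(2*z = u + x + 2)) ∧ ((u < 8 ↔ (79/2)*z ≤ u + 2*x - 51) ∨ (¬(2*u ≤ 8))))) ∧ ((¬(z ≥ -5 ∨ pos ≥ 3*x + 2)) → ((¬(2*pos = u + x + 2)) ∧ ((u < 8 ↔ (43/2)*pos ≤ u + 2*x + 57) ∨ (¬(2*u ≤ 8)))))))


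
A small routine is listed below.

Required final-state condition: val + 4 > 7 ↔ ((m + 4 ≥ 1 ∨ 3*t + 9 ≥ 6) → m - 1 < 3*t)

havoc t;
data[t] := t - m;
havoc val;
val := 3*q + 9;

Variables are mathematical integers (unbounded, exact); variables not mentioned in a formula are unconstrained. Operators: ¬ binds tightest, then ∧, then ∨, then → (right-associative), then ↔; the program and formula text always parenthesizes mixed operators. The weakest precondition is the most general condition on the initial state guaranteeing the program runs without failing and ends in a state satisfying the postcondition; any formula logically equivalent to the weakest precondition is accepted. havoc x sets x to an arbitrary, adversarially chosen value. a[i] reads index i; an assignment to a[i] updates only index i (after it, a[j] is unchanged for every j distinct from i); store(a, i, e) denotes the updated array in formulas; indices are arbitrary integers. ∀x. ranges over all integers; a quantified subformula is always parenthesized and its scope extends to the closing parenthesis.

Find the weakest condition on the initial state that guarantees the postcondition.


Working backward. After the program, the postcondition val + 4 > 7 ↔ ((m + 4 ≥ 1 ∨ 3*t + 9 ≥ 6) → m - 1 < 3*t) must hold; in canonical form it is val > 3 ↔ ((m ≥ -3 ∨ 3*t ≥ -3) → m < 3*t + 1).
Before val := 3*q + 9: 3*q > -6 ↔ ((m ≥ -3 ∨ 3*t ≥ -3) → m < 3*t + 1)
Before havoc val: 3*q > -6 ↔ ((m ≥ -3 ∨ 3*t ≥ -3) → m < 3*t + 1)
Before data[t] := t - m: 3*q > -6 ↔ ((m ≥ -3 ∨ 3*t ≥ -3) → m < 3*t + 1)
Before havoc t: ∀t_1. (3*q > -6 ↔ ((m ≥ -3 ∨ 3*t_1 ≥ -3) → m < 3*t_1 + 1))
Answer: WP = ∀t_1. (3*q > -6 ↔ ((m ≥ -3 ∨ 3*t_1 ≥ -3) → m < 3*t_1 + 1))


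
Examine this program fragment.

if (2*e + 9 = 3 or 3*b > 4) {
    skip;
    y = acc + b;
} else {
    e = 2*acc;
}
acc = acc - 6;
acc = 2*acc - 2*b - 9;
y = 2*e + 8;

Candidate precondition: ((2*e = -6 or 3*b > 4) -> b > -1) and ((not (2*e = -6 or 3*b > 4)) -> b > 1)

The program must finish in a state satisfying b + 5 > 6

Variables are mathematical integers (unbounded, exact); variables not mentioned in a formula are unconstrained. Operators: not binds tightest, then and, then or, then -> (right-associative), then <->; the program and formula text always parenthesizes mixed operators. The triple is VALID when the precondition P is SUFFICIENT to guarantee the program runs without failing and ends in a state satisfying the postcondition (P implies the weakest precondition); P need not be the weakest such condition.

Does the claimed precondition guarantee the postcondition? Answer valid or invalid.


Working backward. After the program, the postcondition b + 5 > 6 must hold; in canonical form it is b > 1.
Before y := 2*e + 8: b > 1
Before acc := 2*acc - 2*b - 9: b > 1
Before acc := acc - 6: b > 1
Then branch requires b > 1; else branch requires b > 1.
Before the if: ((2*e = -6 or 3*b > 4) -> b > 1) and ((not (2*e = -6 or 3*b > 4)) -> b > 1)
The weakest precondition is ((2*e = -6 or 3*b > 4) -> b > 1) and ((not (2*e = -6 or 3*b > 4)) -> b > 1).
Check whether ((2*e = -6 or 3*b > 4) -> b > -1) and ((not (2*e = -6 or 3*b > 4)) -> b > 1) implies it.
Countermodel: at the initial state b = 0, e = -3, the precondition holds but the weakest precondition fails.
Answer: invalid


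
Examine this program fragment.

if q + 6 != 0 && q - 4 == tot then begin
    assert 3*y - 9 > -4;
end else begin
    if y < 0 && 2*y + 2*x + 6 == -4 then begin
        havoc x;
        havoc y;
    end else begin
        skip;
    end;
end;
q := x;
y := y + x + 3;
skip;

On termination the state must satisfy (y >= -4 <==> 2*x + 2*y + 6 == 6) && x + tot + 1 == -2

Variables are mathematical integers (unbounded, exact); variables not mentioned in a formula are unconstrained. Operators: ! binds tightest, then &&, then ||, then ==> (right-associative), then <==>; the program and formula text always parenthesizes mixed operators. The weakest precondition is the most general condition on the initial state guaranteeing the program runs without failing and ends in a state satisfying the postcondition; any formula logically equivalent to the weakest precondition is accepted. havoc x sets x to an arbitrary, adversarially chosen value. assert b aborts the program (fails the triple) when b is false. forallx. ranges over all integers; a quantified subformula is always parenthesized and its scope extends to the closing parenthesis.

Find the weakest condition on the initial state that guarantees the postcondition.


Working backward. After the program, the postcondition (y >= -4 <==> 2*x + 2*y + 6 == 6) && x + tot + 1 == -2 must hold; in canonical form it is (y >= -4 <==> 2*x + 2*y == 0) && tot + x == -3.
Before skip: (y >= -4 <==> 2*x + 2*y == 0) && tot + x == -3
Before y := y + x + 3: (x + y >= -7 <==> 4*x + 2*y == -6) && tot + x == -3
Before q := x: (x + y >= -7 <==> 4*x + 2*y == -6) && tot + x == -3
Then branch requires 3*y > 5 && (x + y >= -7 <==> 4*x + 2*y == -6) && tot + x == -3; else branch requires ((y < 0 && 2*x + 2*y == -10) ==> (forall x_1. (forall y_1. ((x_1 + y_1 >= -7 <==> 4*x_1 + 2*y_1 == -6) && tot + x_1 == -3)))) && ((!(y < 0 && 2*x + 2*y == -10)) ==> ((x + y >= -7 <==> 4*x + 2*y == -6) && tot + x == -3)).
Before the if: ((q != -6 && q == tot + 4) ==> (3*y > 5 && (x + y >= -7 <==> 4*x + 2*y == -6) && tot + x == -3)) && ((!(q != -6 && q == tot + 4)) ==> (((y < 0 && 2*x + 2*y == -10) ==> (forall x_1. (forall y_1. ((x_1 + y_1 >= -7 <==> 4*x_1 + 2*y_1 == -6) && tot + x_1 == -3)))) && ((!(y < 0 && 2*x + 2*y == -10)) ==> ((x + y >= -7 <==> 4*x + 2*y == -6) && tot + x == -3))))
Answer: WP = ((q != -6 && q == tot + 4) ==> (3*y > 5 && (x + y >= -7 <==> 4*x + 2*y == -6) && tot + x == -3)) && ((!(q != -6 && q == tot + 4)) ==> (((y < 0 && 2*x + 2*y == -10) ==> (forall x_1. (forall y_1. ((x_1 + y_1 >= -7 <==> 4*x_1 + 2*y_1 == -6) && tot + x_1 == -3)))) && ((!(y < 0 && 2*x + 2*y == -10)) ==> ((x + y >= -7 <==> 4*x + 2*y == -6) && tot + x == -3))))


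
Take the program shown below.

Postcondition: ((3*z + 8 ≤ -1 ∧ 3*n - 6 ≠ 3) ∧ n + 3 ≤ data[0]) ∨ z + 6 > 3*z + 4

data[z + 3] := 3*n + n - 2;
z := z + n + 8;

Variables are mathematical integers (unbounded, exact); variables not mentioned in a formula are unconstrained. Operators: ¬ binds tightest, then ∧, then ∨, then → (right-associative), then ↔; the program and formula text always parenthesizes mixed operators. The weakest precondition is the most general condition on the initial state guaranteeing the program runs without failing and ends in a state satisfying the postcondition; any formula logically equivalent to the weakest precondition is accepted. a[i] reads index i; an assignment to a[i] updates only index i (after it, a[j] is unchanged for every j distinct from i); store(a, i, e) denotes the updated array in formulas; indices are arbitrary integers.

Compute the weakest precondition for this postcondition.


Working backward. After the program, the postcondition ((3*z + 8 ≤ -1 ∧ 3*n - 6 ≠ 3) ∧ n + 3 ≤ data[0]) ∨ z + 6 > 3*z + 4 must hold; in canonical form it is (3*z ≤ -9 ∧ 3*n ≠ 9 ∧ n ≤ data[0] - 3) ∨ 2*z < 2.
Before z := z + n + 8: (3*n + 3*z ≤ -33 ∧ 3*n ≠ 9 ∧ n ≤ data[0] - 3) ∨ 2*n + 2*z < -14
Before data[z + 3] := 3*n + n - 2: (3*n + 3*z ≤ -33 ∧ 3*n ≠ 9 ∧ n ≤ store(data, z + 3, 4*n - 2)[0] - 3) ∨ 2*n + 2*z < -14
Answer: WP = (3*n + 3*z ≤ -33 ∧ 3*n ≠ 9 ∧ n ≤ store(data, z + 3, 4*n - 2)[0] - 3) ∨ 2*n + 2*z < -14


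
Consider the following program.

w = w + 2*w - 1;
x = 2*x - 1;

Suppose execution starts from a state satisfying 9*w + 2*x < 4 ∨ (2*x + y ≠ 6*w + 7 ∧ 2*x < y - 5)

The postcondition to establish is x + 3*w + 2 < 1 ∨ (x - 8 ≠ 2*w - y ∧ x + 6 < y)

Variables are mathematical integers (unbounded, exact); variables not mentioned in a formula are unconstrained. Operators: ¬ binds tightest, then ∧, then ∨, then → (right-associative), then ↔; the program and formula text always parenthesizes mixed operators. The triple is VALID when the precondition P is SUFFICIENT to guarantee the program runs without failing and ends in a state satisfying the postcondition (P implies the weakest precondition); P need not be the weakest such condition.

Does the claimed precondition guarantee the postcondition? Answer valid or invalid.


Working backward. After the program, the postcondition x + 3*w + 2 < 1 ∨ (x - 8 ≠ 2*w - y ∧ x + 6 < y) must hold; in canonical form it is 3*w + x < -1 ∨ (x + y ≠ 2*w + 8 ∧ x < y - 6).
Before x := 2*x - 1: 3*w + 2*x < 0 ∨ (2*x + y ≠ 2*w + 9 ∧ 2*x < y - 5)
Before w := w + 2*w - 1: 9*w + 2*x < 3 ∨ (2*x + y ≠ 6*w + 7 ∧ 2*x < y - 5)
The weakest precondition is 9*w + 2*x < 3 ∨ (2*x + y ≠ 6*w + 7 ∧ 2*x < y - 5).
Check whether 9*w + 2*x < 4 ∨ (2*x + y ≠ 6*w + 7 ∧ 2*x < y - 5) implies it.
Countermodel: at the initial state w = -1, x = 6, y = -12, the precondition holds but the weakest precondition fails.
Answer: invalid


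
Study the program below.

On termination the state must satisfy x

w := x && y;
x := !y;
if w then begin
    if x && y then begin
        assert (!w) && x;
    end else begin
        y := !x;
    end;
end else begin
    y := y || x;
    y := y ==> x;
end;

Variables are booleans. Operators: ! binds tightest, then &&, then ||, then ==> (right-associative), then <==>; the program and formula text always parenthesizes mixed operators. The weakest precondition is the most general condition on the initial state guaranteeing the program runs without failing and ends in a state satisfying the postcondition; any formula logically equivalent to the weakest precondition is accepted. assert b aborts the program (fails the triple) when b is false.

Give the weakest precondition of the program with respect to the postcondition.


Working backward. After the program, x must hold.
Then branch requires ((x && y) ==> ((!w) && x)) && ((!(x && y)) ==> x); else branch requires x.
Before the if: (w ==> (((x && y) ==> ((!w) && x)) && ((!(x && y)) ==> x))) && ((!w) ==> x)
Before x := !y: (w ==> (!y)) && ((!w) ==> (!y))
Before w := x && y: ((x && y) ==> (!y)) && ((!(x && y)) ==> (!y))
Answer: WP = ((x && y) ==> (!y)) && ((!(x && y)) ==> (!y))


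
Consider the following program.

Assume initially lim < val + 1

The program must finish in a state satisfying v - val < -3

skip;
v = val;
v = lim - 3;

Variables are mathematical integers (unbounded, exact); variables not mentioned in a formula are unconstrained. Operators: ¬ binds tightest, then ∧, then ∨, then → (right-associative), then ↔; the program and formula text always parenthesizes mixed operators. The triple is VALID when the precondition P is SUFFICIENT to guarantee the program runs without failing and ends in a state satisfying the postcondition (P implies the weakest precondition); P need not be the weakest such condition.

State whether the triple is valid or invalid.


Working backward. After the program, the postcondition v - val < -3 must hold; in canonical form it is v < val - 3.
Before v := lim - 3: lim < val
Before v := val: lim < val
Before skip: lim < val
The weakest precondition is lim < val.
Check whether lim < val + 1 implies it.
Countermodel: at the initial state lim = 0, val = 0, the precondition holds but the weakest precondition fails.
Answer: invalid


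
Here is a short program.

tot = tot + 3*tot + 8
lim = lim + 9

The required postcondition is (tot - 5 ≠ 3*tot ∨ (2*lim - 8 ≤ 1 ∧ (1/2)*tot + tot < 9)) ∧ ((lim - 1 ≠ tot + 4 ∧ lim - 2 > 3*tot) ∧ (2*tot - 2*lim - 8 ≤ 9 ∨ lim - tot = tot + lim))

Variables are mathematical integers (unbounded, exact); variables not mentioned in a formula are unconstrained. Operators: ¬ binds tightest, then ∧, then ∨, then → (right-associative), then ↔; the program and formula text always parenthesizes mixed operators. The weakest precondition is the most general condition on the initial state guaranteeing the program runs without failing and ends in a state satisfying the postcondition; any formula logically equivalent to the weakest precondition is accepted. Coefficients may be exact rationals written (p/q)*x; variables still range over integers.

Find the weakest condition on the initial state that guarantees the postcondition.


Working backward. After the program, the postcondition (tot - 5 ≠ 3*tot ∨ (2*lim - 8 ≤ 1 ∧ (1/2)*tot + tot < 9)) ∧ ((lim - 1 ≠ tot + 4 ∧ lim - 2 > 3*tot) ∧ (2*tot - 2*lim - 8 ≤ 9 ∨ lim - tot = tot + lim)) must hold; in canonical form it is (2*tot ≠ -5 ∨ (2*lim ≤ 9 ∧ (3/2)*tot < 9)) ∧ lim ≠ tot + 5 ∧ lim > 3*tot + 2 ∧ (2*tot ≤ 2*lim + 17 ∨ 2*tot = 0).
Before lim := lim + 9: (2*tot ≠ -5 ∨ (2*lim ≤ -9 ∧ (3/2)*tot < 9)) ∧ lim ≠ tot - 4 ∧ lim > 3*tot - 7 ∧ (2*tot ≤ 2*lim + 35 ∨ 2*tot = 0)
Before tot := tot + 3*tot + 8: (8*tot ≠ -21 ∨ (2*lim ≤ -9 ∧ 6*tot < -3)) ∧ lim ≠ 4*tot + 4 ∧ lim > 12*tot + 17 ∧ (8*tot ≤ 2*lim + 19 ∨ 8*tot = -16)
Answer: WP = (8*tot ≠ -21 ∨ (2*lim ≤ -9 ∧ 6*tot < -3)) ∧ lim ≠ 4*tot + 4 ∧ lim > 12*tot + 17 ∧ (8*tot ≤ 2*lim + 19 ∨ 8*tot = -16)


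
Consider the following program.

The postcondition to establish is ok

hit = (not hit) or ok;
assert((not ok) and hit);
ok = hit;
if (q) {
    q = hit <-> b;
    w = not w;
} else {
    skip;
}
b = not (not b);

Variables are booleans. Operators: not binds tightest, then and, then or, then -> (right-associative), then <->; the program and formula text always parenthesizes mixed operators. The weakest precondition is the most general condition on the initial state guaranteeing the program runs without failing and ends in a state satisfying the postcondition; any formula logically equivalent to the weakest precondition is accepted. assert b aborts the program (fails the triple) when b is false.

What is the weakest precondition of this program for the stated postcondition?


Working backward. After the program, ok must hold.
Before b := not (not b): ok
Then branch requires ok; else branch requires ok.
Before the if: (q -> ok) and ((not q) -> ok)
Before ok := hit: (q -> hit) and ((not q) -> hit)
Before assert (not ok) and hit: (not ok) and hit and (q -> hit) and ((not q) -> hit)
Before hit := (not hit) or ok: (not ok) and ((not hit) or ok) and (q -> ((not hit) or ok)) and ((not q) -> ((not hit) or ok))
Answer: WP = (not ok) and ((not hit) or ok) and (q -> ((not hit) or ok)) and ((not q) -> ((not hit) or ok))


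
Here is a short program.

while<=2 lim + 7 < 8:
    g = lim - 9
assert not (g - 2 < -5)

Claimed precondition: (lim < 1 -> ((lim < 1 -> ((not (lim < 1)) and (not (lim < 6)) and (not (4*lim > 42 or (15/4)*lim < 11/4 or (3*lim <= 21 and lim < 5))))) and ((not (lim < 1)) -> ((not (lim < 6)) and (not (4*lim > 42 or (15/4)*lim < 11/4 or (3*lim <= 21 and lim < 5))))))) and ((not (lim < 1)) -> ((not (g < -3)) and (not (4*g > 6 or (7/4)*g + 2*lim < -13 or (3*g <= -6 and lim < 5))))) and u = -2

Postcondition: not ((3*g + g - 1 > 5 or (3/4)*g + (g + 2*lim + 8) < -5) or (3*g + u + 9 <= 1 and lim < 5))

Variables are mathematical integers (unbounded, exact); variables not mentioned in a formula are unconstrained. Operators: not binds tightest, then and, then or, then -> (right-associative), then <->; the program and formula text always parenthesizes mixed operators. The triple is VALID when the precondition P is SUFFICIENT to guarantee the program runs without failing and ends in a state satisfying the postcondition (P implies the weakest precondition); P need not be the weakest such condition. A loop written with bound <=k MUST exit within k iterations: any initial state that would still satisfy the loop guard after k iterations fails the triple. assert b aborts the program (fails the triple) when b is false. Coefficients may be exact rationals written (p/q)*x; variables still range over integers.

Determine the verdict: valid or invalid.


Working backward. After the program, the postcondition not ((3*g + g - 1 > 5 or (3/4)*g + (g + 2*lim + 8) < -5) or (3*g + u + 9 <= 1 and lim < 5)) must hold; in canonical form it is not (4*g > 6 or (7/4)*g + 2*lim < -13 or (3*g + u <= -8 and lim < 5)).
Before assert not (g - 2 < -5): (not (g < -3)) and (not (4*g > 6 or (7/4)*g + 2*lim < -13 or (3*g + u <= -8 and lim < 5)))
Before the loop (bound <=2), unroll the exhaustion recursion (WP_0 = exit-now case; WP_j = one more guarded iteration, up to j = 2):
  WP_0: (not (lim < 1)) and (not (g < -3)) and (not (4*g > 6 or (7/4)*g + 2*lim < -13 or (3*g + u <= -8 and lim < 5)))
  WP_1: (lim < 1 -> ((not (lim < 1)) and (not (lim < 6)) and (not (4*lim > 42 or (15/4)*lim < 11/4 or (3*lim + u <= 19 and lim < 5))))) and ((not (lim < 1)) -> ((not (g < -3)) and (not (4*g > 6 or (7/4)*g + 2*lim < -13 or (3*g + u <= -8 and lim < 5)))))
  WP_2: (lim < 1 -> ((lim < 1 -> ((not (lim < 1)) and (not (lim < 6)) and (not (4*lim > 42 or (15/4)*lim < 11/4 or (3*lim + u <= 19 and lim < 5))))) and ((not (lim < 1)) -> ((not (lim < 6)) and (not (4*lim > 42 or (15/4)*lim < 11/4 or (3*lim + u <= 19 and lim < 5))))))) and ((not (lim < 1)) -> ((not (g < -3)) and (not (4*g > 6 or (7/4)*g + 2*lim < -13 or (3*g + u <= -8 and lim < 5)))))
So before the loop: (lim < 1 -> ((lim < 1 -> ((not (lim < 1)) and (not (lim < 6)) and (not (4*lim > 42 or (15/4)*lim < 11/4 or (3*lim + u <= 19 and lim < 5))))) and ((not (lim < 1)) -> ((not (lim < 6)) and (not (4*lim > 42 or (15/4)*lim < 11/4 or (3*lim + u <= 19 and lim < 5))))))) and ((not (lim < 1)) -> ((not (g < -3)) and (not (4*g > 6 or (7/4)*g + 2*lim < -13 or (3*g + u <= -8 and lim < 5)))))
The weakest precondition is (lim < 1 -> ((lim < 1 -> ((not (lim < 1)) and (not (lim < 6)) and (not (4*lim > 42 or (15/4)*lim < 11/4 or (3*lim + u <= 19 and lim < 5))))) and ((not (lim < 1)) -> ((not (lim < 6)) and (not (4*lim > 42 or (15/4)*lim < 11/4 or (3*lim + u <= 19 and lim < 5))))))) and ((not (lim < 1)) -> ((not (g < -3)) and (not (4*g > 6 or (7/4)*g + 2*lim < -13 or (3*g + u <= -8 and lim < 5))))).
Check whether (lim < 1 -> ((lim < 1 -> ((not (lim < 1)) and (not (lim < 6)) and (not (4*lim > 42 or (15/4)*lim < 11/4 or (3*lim <= 21 and lim < 5))))) and ((not (lim < 1)) -> ((not (lim < 6)) and (not (4*lim > 42 or (15/4)*lim < 11/4 or (3*lim <= 21 and lim < 5))))))) and ((not (lim < 1)) -> ((not (g < -3)) and (not (4*g > 6 or (7/4)*g + 2*lim < -13 or (3*g <= -6 and lim < 5))))) and u = -2 implies it.
Every state satisfying the precondition satisfies the weakest precondition: the implication holds.
Answer: valid


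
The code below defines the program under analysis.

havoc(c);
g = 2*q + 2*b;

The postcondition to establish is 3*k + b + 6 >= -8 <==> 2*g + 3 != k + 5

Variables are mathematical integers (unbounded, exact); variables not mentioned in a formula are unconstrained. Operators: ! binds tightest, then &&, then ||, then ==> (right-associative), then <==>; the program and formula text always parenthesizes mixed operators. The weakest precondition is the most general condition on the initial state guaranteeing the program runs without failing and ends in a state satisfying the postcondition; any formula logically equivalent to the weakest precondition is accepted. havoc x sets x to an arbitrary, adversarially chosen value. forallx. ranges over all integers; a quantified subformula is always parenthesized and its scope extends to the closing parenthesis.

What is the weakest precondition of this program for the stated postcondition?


Working backward. After the program, the postcondition 3*k + b + 6 >= -8 <==> 2*g + 3 != k + 5 must hold; in canonical form it is b + 3*k >= -14 <==> 2*g != k + 2.
Before g := 2*q + 2*b: b + 3*k >= -14 <==> 4*b + 4*q != k + 2
Before havoc c: b + 3*k >= -14 <==> 4*b + 4*q != k + 2
Answer: WP = b + 3*k >= -14 <==> 4*b + 4*q != k + 2


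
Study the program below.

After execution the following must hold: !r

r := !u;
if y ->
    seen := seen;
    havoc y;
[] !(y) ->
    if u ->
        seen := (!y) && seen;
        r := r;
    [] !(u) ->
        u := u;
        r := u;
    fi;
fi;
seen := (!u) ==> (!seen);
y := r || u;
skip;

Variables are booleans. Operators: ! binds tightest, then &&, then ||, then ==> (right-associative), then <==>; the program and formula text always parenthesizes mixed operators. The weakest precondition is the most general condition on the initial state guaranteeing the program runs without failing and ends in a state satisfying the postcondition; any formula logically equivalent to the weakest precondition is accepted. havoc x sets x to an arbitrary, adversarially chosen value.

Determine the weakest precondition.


Working backward. After the program, !r must hold.
Before skip: !r
Before y := r || u: !r
Before seen := (!u) ==> (!seen): !r
Then branch requires !r; else branch requires u ==> (!r).
Before the if: (y ==> (!r)) && ((!y) ==> (u ==> (!r)))
Before r := !u: y ==> u
Answer: WP = y ==> u


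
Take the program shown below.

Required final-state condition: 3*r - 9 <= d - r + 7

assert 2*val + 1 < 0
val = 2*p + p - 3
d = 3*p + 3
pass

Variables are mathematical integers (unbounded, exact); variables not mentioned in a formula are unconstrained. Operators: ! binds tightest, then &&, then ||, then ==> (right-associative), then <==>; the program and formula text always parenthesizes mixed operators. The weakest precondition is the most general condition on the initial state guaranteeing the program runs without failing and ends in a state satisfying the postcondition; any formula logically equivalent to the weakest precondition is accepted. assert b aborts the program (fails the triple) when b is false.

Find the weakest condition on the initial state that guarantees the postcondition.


Working backward. After the program, the postcondition 3*r - 9 <= d - r + 7 must hold; in canonical form it is 4*r <= d + 16.
Before skip: 4*r <= d + 16
Before d := 3*p + 3: 4*r <= 3*p + 19
Before val := 2*p + p - 3: 4*r <= 3*p + 19
Before assert 2*val + 1 < 0: 2*val < -1 && 4*r <= 3*p + 19
Answer: WP = 2*val < -1 && 4*r <= 3*p + 19


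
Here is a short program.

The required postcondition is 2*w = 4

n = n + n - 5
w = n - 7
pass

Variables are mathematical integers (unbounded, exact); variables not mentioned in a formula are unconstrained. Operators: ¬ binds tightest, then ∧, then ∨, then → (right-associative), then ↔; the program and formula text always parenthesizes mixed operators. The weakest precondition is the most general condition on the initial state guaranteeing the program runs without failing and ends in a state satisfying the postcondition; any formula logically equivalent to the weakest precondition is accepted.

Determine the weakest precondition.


Working backward. After the program, 2*w = 4 must hold.
Before skip: 2*w = 4
Before w := n - 7: 2*n = 18
Before n := n + n - 5: 4*n = 28
Answer: WP = 4*n = 28


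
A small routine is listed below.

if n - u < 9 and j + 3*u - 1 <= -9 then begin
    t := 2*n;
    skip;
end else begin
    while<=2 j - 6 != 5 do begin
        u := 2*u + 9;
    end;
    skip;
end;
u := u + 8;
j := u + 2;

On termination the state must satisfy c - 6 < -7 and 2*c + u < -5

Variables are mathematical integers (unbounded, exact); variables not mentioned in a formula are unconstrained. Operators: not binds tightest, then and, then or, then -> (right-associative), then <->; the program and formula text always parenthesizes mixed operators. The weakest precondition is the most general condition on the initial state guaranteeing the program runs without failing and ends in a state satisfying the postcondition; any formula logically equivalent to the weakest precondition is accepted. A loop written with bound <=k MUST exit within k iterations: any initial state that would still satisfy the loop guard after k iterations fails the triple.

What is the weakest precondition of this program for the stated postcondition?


Working backward. After the program, the postcondition c - 6 < -7 and 2*c + u < -5 must hold; in canonical form it is c < -1 and 2*c + u < -5.
Before j := u + 2: c < -1 and 2*c + u < -5
Before u := u + 8: c < -1 and 2*c + u < -13
Then branch requires c < -1 and 2*c + u < -13; else branch requires (j != 11 -> ((j != 11 -> ((not (j != 11)) and c < -1 and 2*c + 4*u < -40)) and ((not (j != 11)) -> (c < -1 and 2*c + 2*u < -22)))) and ((not (j != 11)) -> (c < -1 and 2*c + u < -13)).
Before the if: ((n < u + 9 and j + 3*u <= -8) -> (c < -1 and 2*c + u < -13)) and ((not (n < u + 9 and j + 3*u <= -8)) -> ((j != 11 -> ((j != 11 -> ((not (j != 11)) and c < -1 and 2*c + 4*u < -40)) and ((not (j != 11)) -> (c < -1 and 2*c + 2*u < -22)))) and ((not (j != 11)) -> (c < -1 and 2*c + u < -13))))
Answer: WP = ((n < u + 9 and j + 3*u <= -8) -> (c < -1 and 2*c + u < -13)) and ((not (n < u + 9 and j + 3*u <= -8)) -> ((j != 11 -> ((j != 11 -> ((not (j != 11)) and c < -1 and 2*c + 4*u < -40)) and ((not (j != 11)) -> (c < -1 and 2*c + 2*u < -22)))) and ((not (j != 11)) -> (c < -1 and 2*c + u < -13))))


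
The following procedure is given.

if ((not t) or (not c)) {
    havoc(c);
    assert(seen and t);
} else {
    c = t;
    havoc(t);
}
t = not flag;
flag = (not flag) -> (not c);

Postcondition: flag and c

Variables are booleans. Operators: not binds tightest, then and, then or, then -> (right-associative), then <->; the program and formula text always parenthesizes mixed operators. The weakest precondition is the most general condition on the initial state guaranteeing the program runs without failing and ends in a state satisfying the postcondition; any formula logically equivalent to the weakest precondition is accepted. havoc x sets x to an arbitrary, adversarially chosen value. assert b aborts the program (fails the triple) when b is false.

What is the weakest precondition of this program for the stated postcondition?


Working backward. After the program, flag and c must hold.
Before flag := (not flag) -> (not c): ((not flag) -> (not c)) and c
Before t := not flag: ((not flag) -> (not c)) and c
Then branch requires false; else branch requires ((not flag) -> (not t)) and t.
Before the if: (not ((not t) or (not c))) and ((not ((not t) or (not c))) -> (((not flag) -> (not t)) and t))
Answer: WP = (not ((not t) or (not c))) and ((not ((not t) or (not c))) -> (((not flag) -> (not t)) and t))


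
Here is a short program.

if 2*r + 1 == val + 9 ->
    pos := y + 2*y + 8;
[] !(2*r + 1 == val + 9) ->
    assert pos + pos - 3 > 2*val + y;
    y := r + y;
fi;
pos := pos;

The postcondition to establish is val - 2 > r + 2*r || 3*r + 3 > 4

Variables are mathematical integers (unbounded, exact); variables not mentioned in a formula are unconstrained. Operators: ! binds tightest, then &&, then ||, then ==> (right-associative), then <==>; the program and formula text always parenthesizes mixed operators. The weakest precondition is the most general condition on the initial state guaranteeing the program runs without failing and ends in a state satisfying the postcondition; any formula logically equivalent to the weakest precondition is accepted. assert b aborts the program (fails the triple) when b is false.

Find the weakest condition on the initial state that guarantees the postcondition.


Working backward. After the program, the postcondition val - 2 > r + 2*r || 3*r + 3 > 4 must hold; in canonical form it is val > 3*r + 2 || 3*r > 1.
Before pos := pos: val > 3*r + 2 || 3*r > 1
Then branch requires val > 3*r + 2 || 3*r > 1; else branch requires 2*pos > 2*val + y + 3 && (val > 3*r + 2 || 3*r > 1).
Before the if: (2*r == val + 8 ==> (val > 3*r + 2 || 3*r > 1)) && ((!(2*r == val + 8)) ==> (2*pos > 2*val + y + 3 && (val > 3*r + 2 || 3*r > 1)))
Answer: WP = (2*r == val + 8 ==> (val > 3*r + 2 || 3*r > 1)) && ((!(2*r == val + 8)) ==> (2*pos > 2*val + y + 3 && (val > 3*r + 2 || 3*r > 1)))


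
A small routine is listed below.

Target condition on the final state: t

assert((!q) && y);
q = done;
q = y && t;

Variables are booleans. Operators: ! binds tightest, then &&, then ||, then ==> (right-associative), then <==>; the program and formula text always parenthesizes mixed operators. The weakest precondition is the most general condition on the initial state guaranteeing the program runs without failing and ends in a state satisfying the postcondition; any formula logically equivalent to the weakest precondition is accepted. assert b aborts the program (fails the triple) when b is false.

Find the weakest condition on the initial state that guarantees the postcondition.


Working backward. After the program, t must hold.
Before q := y && t: t
Before q := done: t
Before assert (!q) && y: (!q) && y && t
Answer: WP = (!q) && y && t


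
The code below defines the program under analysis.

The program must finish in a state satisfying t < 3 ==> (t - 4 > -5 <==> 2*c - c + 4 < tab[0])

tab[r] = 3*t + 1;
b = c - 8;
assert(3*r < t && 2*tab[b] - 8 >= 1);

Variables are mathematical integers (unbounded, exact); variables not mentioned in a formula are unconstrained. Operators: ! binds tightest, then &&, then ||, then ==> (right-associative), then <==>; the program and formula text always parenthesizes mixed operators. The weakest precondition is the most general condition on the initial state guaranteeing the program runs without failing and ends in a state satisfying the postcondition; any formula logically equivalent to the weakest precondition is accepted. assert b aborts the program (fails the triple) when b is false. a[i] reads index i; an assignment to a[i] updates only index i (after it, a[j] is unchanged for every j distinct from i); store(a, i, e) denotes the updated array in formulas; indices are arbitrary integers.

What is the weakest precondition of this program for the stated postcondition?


Working backward. After the program, the postcondition t < 3 ==> (t - 4 > -5 <==> 2*c - c + 4 < tab[0]) must hold; in canonical form it is t < 3 ==> (t > -1 <==> c < tab[0] - 4).
Before assert 3*r < t && 2*tab[b] - 8 >= 1: 3*r < t && 2*tab[b] >= 9 && (t < 3 ==> (t > -1 <==> c < tab[0] - 4))
Before b := c - 8: 3*r < t && 2*tab[c - 8] >= 9 && (t < 3 ==> (t > -1 <==> c < tab[0] - 4))
Before tab[r] := 3*t + 1: 3*r < t && 2*store(tab, r, 3*t + 1)[c - 8] >= 9 && (t < 3 ==> (t > -1 <==> c < store(tab, r, 3*t + 1)[0] - 4))
Answer: WP = 3*r < t && 2*store(tab, r, 3*t + 1)[c - 8] >= 9 && (t < 3 ==> (t > -1 <==> c < store(tab, r, 3*t + 1)[0] - 4))
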